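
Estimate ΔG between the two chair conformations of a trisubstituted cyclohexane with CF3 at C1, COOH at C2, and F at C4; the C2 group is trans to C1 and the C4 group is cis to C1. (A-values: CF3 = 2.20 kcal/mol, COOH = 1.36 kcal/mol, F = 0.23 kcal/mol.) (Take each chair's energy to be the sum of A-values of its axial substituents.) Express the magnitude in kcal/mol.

3.33 kcal/mol

Chair I (trifluoromethyl axial, carboxyl axial, fluoro equatorial): E = 3.56 kcal/mol.
Chair II (trifluoromethyl equatorial, carboxyl equatorial, fluoro axial): E = 0.23 kcal/mol.
ΔE = 3.56 − 0.23 = 3.33 kcal/mol; chair II is more stable.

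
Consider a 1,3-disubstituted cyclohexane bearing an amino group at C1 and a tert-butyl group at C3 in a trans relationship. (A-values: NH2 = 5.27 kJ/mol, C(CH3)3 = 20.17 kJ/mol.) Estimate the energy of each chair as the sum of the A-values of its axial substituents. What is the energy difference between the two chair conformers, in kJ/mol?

C1 and C3 have the same parity, so for the trans isomer the two substituents are one axial and one equatorial in each chair.
Chair I (amino axial, tert-butyl equatorial): E = 5.27 kJ/mol.
Chair II (amino equatorial, tert-butyl axial): E = 20.17 kJ/mol.
ΔE = 20.17 − 5.27 = 14.90 kJ/mol; chair I is more stable.

14.90 kJ/mol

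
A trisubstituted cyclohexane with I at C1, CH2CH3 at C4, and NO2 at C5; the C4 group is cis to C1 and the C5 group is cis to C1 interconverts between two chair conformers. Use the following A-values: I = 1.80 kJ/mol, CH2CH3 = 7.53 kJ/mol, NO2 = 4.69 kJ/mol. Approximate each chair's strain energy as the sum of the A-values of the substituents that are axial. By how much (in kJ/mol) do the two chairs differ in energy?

1.04 kJ/mol

Chair I (iodo axial, ethyl equatorial, nitro axial): E = 6.49 kJ/mol.
Chair II (iodo equatorial, ethyl axial, nitro equatorial): E = 7.53 kJ/mol.
ΔE = 7.53 − 6.49 = 1.04 kJ/mol; chair I is more stable.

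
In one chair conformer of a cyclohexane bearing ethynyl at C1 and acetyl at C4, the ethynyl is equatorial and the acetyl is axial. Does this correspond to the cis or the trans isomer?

C1 and C4 have opposite parity, so their axial bonds point in opposite directions.
With opposite-parity carbons, two substituents on the same face are one axial and one equatorial; opposite faces give both axial or both equatorial.
Here the groups are equatorial/axial → same face → cis.

cis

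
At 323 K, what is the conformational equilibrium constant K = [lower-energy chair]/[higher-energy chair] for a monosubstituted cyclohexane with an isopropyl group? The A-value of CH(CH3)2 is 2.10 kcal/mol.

K ≈ 26.4

One chair has the isopropyl group axial (E = 2.10 kcal/mol) and the other has it equatorial (E = 0).
ΔG = 2.10 kcal/mol between the two chairs.
K = exp(ΔG/RT) with R = 1.987×10⁻³ kcal mol⁻¹ K⁻¹ and T = 323 K gives K ≈ 26.4.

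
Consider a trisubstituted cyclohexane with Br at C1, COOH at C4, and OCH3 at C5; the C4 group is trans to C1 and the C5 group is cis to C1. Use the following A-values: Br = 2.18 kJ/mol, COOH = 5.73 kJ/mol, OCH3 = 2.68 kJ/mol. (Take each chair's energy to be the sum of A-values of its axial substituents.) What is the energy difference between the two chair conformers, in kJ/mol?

Chair I (bromo axial, carboxyl axial, methoxy axial): E = 10.59 kJ/mol.
Chair II (bromo equatorial, carboxyl equatorial, methoxy equatorial): E = 0.00 kJ/mol.
ΔE = 10.59 − 0.00 = 10.59 kJ/mol; chair II is more stable.

10.59 kJ/mol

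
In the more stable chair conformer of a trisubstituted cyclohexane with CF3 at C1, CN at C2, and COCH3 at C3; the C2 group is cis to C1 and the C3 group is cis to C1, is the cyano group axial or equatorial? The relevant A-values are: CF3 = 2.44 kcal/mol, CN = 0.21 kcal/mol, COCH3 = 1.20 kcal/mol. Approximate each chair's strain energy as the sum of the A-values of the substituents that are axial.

axial

Chair I (trifluoromethyl axial, cyano equatorial, acetyl axial): E = 3.64 kcal/mol.
Chair II (trifluoromethyl equatorial, cyano axial, acetyl equatorial): E = 0.21 kcal/mol.
Chair II is the more stable (lower-energy) conformer, and in that chair the cyano group is axial.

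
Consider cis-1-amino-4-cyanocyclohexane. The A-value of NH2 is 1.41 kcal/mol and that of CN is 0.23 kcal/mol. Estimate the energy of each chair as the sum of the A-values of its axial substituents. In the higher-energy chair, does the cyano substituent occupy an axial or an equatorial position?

C1 and C4 have opposite parity, so for the cis isomer the two substituents are one axial and one equatorial in each chair.
Chair I (amino axial, cyano equatorial): E = 1.41 kcal/mol.
Chair II (amino equatorial, cyano axial): E = 0.23 kcal/mol.
Chair I is the less stable (higher-energy) conformer, and in that chair the cyano group is equatorial.

equatorial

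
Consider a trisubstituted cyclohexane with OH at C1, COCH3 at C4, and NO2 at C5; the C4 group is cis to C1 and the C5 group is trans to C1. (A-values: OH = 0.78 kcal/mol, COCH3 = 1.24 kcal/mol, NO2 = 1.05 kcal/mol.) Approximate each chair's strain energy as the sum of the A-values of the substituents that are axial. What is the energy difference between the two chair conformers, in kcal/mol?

Chair I (hydroxyl axial, acetyl equatorial, nitro equatorial): E = 0.78 kcal/mol.
Chair II (hydroxyl equatorial, acetyl axial, nitro axial): E = 2.29 kcal/mol.
ΔE = 2.29 − 0.78 = 1.51 kcal/mol; chair I is more stable.

1.51 kcal/mol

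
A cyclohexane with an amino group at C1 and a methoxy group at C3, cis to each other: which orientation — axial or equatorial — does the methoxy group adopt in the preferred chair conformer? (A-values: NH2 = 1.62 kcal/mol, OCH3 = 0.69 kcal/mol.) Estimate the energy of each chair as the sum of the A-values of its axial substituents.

C1 and C3 have the same parity, so for the cis isomer the two substituents are e,e in one chair and a,a in the other.
Chair I (amino axial, methoxy axial): E = 2.31 kcal/mol.
Chair II (amino equatorial, methoxy equatorial): E = 0.00 kcal/mol.
Chair II is the more stable (lower-energy) conformer, and in that chair the methoxy group is equatorial.

equatorial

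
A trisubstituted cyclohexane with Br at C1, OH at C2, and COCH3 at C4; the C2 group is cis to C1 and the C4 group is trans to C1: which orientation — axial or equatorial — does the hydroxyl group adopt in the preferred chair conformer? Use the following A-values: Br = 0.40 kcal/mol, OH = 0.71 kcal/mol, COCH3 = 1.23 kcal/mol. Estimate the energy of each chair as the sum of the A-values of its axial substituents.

Chair I (bromo axial, hydroxyl equatorial, acetyl axial): E = 1.63 kcal/mol.
Chair II (bromo equatorial, hydroxyl axial, acetyl equatorial): E = 0.71 kcal/mol.
Chair II is the more stable (lower-energy) conformer, and in that chair the hydroxyl group is axial.

axial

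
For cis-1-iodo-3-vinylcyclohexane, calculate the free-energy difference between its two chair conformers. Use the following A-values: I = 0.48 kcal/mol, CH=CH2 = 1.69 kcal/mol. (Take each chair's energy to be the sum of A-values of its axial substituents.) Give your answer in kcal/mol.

2.17 kcal/mol

C1 and C3 have the same parity, so for the cis isomer the two substituents are e,e in one chair and a,a in the other.
Chair I (iodo axial, vinyl axial): E = 2.17 kcal/mol.
Chair II (iodo equatorial, vinyl equatorial): E = 0.00 kcal/mol.
ΔE = 2.17 − 0.00 = 2.17 kcal/mol; chair II is more stable.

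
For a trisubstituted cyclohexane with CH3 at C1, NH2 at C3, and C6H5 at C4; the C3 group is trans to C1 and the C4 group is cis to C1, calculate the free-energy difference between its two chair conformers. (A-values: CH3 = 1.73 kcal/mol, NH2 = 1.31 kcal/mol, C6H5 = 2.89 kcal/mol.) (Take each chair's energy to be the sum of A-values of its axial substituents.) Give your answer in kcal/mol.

Chair I (methyl axial, amino equatorial, phenyl equatorial): E = 1.73 kcal/mol.
Chair II (methyl equatorial, amino axial, phenyl axial): E = 4.20 kcal/mol.
ΔE = 4.20 − 1.73 = 2.47 kcal/mol; chair I is more stable.

2.47 kcal/mol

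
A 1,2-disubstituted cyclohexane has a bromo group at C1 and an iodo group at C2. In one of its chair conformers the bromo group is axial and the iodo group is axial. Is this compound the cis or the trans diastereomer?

C1 and C2 have opposite parity, so their axial bonds point in opposite directions.
With opposite-parity carbons, two substituents on the same face are one axial and one equatorial; opposite faces give both axial or both equatorial.
Here the groups are axial/axial → opposite face → trans.

trans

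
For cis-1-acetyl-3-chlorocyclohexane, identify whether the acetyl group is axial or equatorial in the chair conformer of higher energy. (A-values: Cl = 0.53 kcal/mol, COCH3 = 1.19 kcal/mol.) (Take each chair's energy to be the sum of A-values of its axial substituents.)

axial

C1 and C3 have the same parity, so for the cis isomer the two substituents are e,e in one chair and a,a in the other.
Chair I (chloro axial, acetyl axial): E = 1.72 kcal/mol.
Chair II (chloro equatorial, acetyl equatorial): E = 0.00 kcal/mol.
Chair I is the less stable (higher-energy) conformer, and in that chair the acetyl group is axial.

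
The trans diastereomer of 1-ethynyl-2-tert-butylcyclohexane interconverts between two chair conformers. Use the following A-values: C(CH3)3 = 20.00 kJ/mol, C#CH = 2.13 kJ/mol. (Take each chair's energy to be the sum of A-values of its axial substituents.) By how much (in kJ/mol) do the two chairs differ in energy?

C1 and C2 have opposite parity, so for the trans isomer the two substituents are e,e in one chair and a,a in the other.
Chair I (tert-butyl axial, ethynyl axial): E = 22.13 kJ/mol.
Chair II (tert-butyl equatorial, ethynyl equatorial): E = 0.00 kJ/mol.
ΔE = 22.13 − 0.00 = 22.13 kJ/mol; chair II is more stable.

22.13 kJ/mol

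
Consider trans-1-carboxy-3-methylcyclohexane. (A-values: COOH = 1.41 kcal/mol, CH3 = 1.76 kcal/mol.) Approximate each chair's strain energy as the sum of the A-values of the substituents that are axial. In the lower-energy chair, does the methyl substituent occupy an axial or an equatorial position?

C1 and C3 have the same parity, so for the trans isomer the two substituents are one axial and one equatorial in each chair.
Chair I (carboxyl axial, methyl equatorial): E = 1.41 kcal/mol.
Chair II (carboxyl equatorial, methyl axial): E = 1.76 kcal/mol.
Chair I is the more stable (lower-energy) conformer, and in that chair the methyl group is equatorial.

equatorial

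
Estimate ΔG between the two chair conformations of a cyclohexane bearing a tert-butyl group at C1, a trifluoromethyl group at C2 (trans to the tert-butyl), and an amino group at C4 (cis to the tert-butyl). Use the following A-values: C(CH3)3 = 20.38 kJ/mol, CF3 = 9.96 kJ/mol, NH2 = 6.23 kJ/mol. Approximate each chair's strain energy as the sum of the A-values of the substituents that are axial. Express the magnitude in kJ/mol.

Chair I (tert-butyl axial, trifluoromethyl axial, amino equatorial): E = 30.34 kJ/mol.
Chair II (tert-butyl equatorial, trifluoromethyl equatorial, amino axial): E = 6.23 kJ/mol.
ΔE = 30.34 − 6.23 = 24.11 kJ/mol; chair II is more stable.

24.11 kJ/mol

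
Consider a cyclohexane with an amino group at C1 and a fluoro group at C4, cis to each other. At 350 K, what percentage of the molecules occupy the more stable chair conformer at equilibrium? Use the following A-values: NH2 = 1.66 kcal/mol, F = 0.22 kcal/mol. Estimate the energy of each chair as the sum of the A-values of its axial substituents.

88.8%

C1 and C4 have opposite parity, so for the cis isomer the two substituents are one axial and one equatorial in each chair.
Chair I (amino axial, fluoro equatorial): E = 1.66 kcal/mol; chair II (amino equatorial, fluoro axial): E = 0.22 kcal/mol.
ΔG = 1.44 kcal/mol between the two chairs.
K = exp(ΔG/RT) with R = 1.987×10⁻³ kcal mol⁻¹ K⁻¹ and T = 350 K gives K ≈ 7.93.
Fraction in the lower-energy chair = K/(K+1) = 88.8%.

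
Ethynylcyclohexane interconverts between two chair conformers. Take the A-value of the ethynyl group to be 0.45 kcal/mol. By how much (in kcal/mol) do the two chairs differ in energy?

0.45 kcal/mol

A monosubstituted cyclohexane has one chair with the ethynyl group axial (E = A = 0.45 kcal/mol) and one with it equatorial (E = 0).
ΔE = 0.45 − 0 = 0.45 kcal/mol.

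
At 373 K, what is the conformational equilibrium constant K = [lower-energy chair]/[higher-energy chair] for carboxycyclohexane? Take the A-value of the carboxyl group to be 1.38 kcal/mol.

One chair has the carboxyl group axial (E = 1.38 kcal/mol) and the other has it equatorial (E = 0).
ΔG = 1.38 kcal/mol between the two chairs.
K = exp(ΔG/RT) with R = 1.987×10⁻³ kcal mol⁻¹ K⁻¹ and T = 373 K gives K ≈ 6.44.

K ≈ 6.44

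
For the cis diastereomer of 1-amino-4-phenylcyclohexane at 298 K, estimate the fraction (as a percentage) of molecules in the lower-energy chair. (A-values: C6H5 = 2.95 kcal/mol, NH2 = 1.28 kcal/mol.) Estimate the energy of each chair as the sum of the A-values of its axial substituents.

94.4%

C1 and C4 have opposite parity, so for the cis isomer the two substituents are one axial and one equatorial in each chair.
Chair I (phenyl axial, amino equatorial): E = 2.95 kcal/mol; chair II (phenyl equatorial, amino axial): E = 1.28 kcal/mol.
ΔG = 1.67 kcal/mol between the two chairs.
K = exp(ΔG/RT) with R = 1.987×10⁻³ kcal mol⁻¹ K⁻¹ and T = 298 K gives K ≈ 16.8.
Fraction in the lower-energy chair = K/(K+1) = 94.4%.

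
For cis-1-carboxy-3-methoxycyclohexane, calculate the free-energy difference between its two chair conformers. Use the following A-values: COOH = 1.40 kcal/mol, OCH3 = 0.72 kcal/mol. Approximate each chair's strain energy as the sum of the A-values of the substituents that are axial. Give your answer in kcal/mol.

2.12 kcal/mol

C1 and C3 have the same parity, so for the cis isomer the two substituents are e,e in one chair and a,a in the other.
Chair I (carboxyl axial, methoxy axial): E = 2.12 kcal/mol.
Chair II (carboxyl equatorial, methoxy equatorial): E = 0.00 kcal/mol.
ΔE = 2.12 − 0.00 = 2.12 kcal/mol; chair II is more stable.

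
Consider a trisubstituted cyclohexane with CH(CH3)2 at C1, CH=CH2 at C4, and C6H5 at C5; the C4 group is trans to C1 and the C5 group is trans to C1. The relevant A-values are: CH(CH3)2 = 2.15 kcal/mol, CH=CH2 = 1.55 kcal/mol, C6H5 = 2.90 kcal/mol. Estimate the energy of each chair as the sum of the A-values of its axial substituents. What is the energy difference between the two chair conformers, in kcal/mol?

Chair I (isopropyl axial, vinyl axial, phenyl equatorial): E = 3.70 kcal/mol.
Chair II (isopropyl equatorial, vinyl equatorial, phenyl axial): E = 2.90 kcal/mol.
ΔE = 3.70 − 2.90 = 0.80 kcal/mol; chair II is more stable.

0.80 kcal/mol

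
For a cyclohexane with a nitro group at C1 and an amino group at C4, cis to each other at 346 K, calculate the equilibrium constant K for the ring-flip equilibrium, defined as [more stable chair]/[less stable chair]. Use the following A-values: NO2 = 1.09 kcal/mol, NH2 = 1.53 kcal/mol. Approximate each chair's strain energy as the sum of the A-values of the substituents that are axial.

K ≈ 1.90

C1 and C4 have opposite parity, so for the cis isomer the two substituents are one axial and one equatorial in each chair.
Chair I (nitro axial, amino equatorial): E = 1.09 kcal/mol; chair II (nitro equatorial, amino axial): E = 1.53 kcal/mol.
ΔG = 0.44 kcal/mol between the two chairs.
K = exp(ΔG/RT) with R = 1.987×10⁻³ kcal mol⁻¹ K⁻¹ and T = 346 K gives K ≈ 1.9.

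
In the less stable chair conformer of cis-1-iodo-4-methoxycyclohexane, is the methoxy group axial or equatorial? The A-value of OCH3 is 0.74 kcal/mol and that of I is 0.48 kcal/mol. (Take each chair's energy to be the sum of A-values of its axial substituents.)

C1 and C4 have opposite parity, so for the cis isomer the two substituents are one axial and one equatorial in each chair.
Chair I (methoxy axial, iodo equatorial): E = 0.74 kcal/mol.
Chair II (methoxy equatorial, iodo axial): E = 0.48 kcal/mol.
Chair I is the less stable (higher-energy) conformer, and in that chair the methoxy group is axial.

axial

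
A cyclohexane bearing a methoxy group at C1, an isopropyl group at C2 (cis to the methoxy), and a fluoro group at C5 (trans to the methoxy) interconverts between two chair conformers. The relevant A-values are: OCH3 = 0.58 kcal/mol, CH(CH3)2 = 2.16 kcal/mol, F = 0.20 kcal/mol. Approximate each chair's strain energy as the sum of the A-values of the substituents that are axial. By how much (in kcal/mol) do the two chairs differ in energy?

Chair I (methoxy axial, isopropyl equatorial, fluoro equatorial): E = 0.58 kcal/mol.
Chair II (methoxy equatorial, isopropyl axial, fluoro axial): E = 2.36 kcal/mol.
ΔE = 2.36 − 0.58 = 1.78 kcal/mol; chair I is more stable.

1.78 kcal/mol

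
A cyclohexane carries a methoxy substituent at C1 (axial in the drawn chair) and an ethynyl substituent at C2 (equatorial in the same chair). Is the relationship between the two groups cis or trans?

C1 and C2 have opposite parity, so their axial bonds point in opposite directions.
With opposite-parity carbons, two substituents on the same face are one axial and one equatorial; opposite faces give both axial or both equatorial.
Here the groups are axial/equatorial → same face → cis.

cis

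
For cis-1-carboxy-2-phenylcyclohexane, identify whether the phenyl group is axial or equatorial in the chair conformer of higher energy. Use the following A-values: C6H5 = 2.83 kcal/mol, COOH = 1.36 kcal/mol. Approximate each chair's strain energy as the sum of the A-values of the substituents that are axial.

axial

C1 and C2 have opposite parity, so for the cis isomer the two substituents are one axial and one equatorial in each chair.
Chair I (phenyl axial, carboxyl equatorial): E = 2.83 kcal/mol.
Chair II (phenyl equatorial, carboxyl axial): E = 1.36 kcal/mol.
Chair I is the less stable (higher-energy) conformer, and in that chair the phenyl group is axial.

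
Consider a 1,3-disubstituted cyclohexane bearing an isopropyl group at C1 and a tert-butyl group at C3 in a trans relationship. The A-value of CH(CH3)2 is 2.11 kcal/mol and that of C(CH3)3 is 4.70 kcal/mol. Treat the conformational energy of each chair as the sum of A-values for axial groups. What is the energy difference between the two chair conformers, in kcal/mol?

C1 and C3 have the same parity, so for the trans isomer the two substituents are one axial and one equatorial in each chair.
Chair I (isopropyl axial, tert-butyl equatorial): E = 2.11 kcal/mol.
Chair II (isopropyl equatorial, tert-butyl axial): E = 4.70 kcal/mol.
ΔE = 4.70 − 2.11 = 2.59 kcal/mol; chair I is more stable.

2.59 kcal/mol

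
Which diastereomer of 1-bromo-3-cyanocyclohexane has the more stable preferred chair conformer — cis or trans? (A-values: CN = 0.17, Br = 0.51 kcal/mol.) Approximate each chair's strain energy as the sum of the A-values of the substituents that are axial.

At 1,3 positions (parity same): cis → (e,e or a,a); trans → (a,e or e,a).
Best chair for cis: E = 0.00 kcal/mol; best chair for trans: E = 0.17 kcal/mol.
The cis isomer is lower by 0.17 kcal/mol.

cis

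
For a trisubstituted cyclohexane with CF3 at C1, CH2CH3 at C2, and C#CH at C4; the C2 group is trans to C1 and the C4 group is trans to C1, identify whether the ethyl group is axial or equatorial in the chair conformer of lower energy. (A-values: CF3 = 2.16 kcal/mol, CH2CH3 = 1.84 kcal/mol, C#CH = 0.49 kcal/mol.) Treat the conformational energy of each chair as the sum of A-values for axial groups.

Chair I (trifluoromethyl axial, ethyl axial, ethynyl axial): E = 4.49 kcal/mol.
Chair II (trifluoromethyl equatorial, ethyl equatorial, ethynyl equatorial): E = 0.00 kcal/mol.
Chair II is the more stable (lower-energy) conformer, and in that chair the ethyl group is equatorial.

equatorial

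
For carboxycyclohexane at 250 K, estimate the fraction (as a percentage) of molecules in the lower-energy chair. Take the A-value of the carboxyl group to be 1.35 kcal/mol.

93.8%

One chair has the carboxyl group axial (E = 1.35 kcal/mol) and the other has it equatorial (E = 0).
ΔG = 1.35 kcal/mol between the two chairs.
K = exp(ΔG/RT) with R = 1.987×10⁻³ kcal mol⁻¹ K⁻¹ and T = 250 K gives K ≈ 15.1.
Fraction in the lower-energy chair = K/(K+1) = 93.8%.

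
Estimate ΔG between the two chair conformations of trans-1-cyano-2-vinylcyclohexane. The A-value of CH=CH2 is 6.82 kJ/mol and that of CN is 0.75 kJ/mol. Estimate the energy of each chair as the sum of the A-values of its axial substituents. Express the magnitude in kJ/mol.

C1 and C2 have opposite parity, so for the trans isomer the two substituents are e,e in one chair and a,a in the other.
Chair I (vinyl axial, cyano axial): E = 7.57 kJ/mol.
Chair II (vinyl equatorial, cyano equatorial): E = 0.00 kJ/mol.
ΔE = 7.57 − 0.00 = 7.57 kJ/mol; chair II is more stable.

7.57 kJ/mol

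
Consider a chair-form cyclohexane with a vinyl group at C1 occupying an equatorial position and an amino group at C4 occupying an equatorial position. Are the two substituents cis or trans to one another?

C1 and C4 have opposite parity, so their axial bonds point in opposite directions.
With opposite-parity carbons, two substituents on the same face are one axial and one equatorial; opposite faces give both axial or both equatorial.
Here the groups are equatorial/equatorial → opposite face → trans.

trans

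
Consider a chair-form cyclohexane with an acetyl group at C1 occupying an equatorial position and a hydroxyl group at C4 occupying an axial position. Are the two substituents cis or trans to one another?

C1 and C4 have opposite parity, so their axial bonds point in opposite directions.
With opposite-parity carbons, two substituents on the same face are one axial and one equatorial; opposite faces give both axial or both equatorial.
Here the groups are equatorial/axial → same face → cis.

cis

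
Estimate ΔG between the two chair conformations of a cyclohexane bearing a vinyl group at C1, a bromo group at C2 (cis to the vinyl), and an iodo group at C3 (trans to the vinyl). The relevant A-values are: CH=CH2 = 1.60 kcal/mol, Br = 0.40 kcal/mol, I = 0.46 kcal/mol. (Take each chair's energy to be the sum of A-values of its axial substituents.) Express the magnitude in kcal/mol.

0.74 kcal/mol

Chair I (vinyl axial, bromo equatorial, iodo equatorial): E = 1.60 kcal/mol.
Chair II (vinyl equatorial, bromo axial, iodo axial): E = 0.86 kcal/mol.
ΔE = 1.60 − 0.86 = 0.74 kcal/mol; chair II is more stable.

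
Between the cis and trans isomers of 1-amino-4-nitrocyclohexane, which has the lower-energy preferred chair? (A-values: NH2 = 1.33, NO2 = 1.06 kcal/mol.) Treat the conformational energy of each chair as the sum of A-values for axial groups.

trans

At 1,4 positions (parity opposite): cis → (a,e or e,a); trans → (e,e or a,a).
Best chair for cis: E = 1.06 kcal/mol; best chair for trans: E = 0.00 kcal/mol.
The trans isomer is lower by 1.06 kcal/mol.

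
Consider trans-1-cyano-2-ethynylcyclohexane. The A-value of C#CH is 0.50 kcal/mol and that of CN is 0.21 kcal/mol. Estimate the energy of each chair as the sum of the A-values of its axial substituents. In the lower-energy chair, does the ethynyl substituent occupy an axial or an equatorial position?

C1 and C2 have opposite parity, so for the trans isomer the two substituents are e,e in one chair and a,a in the other.
Chair I (ethynyl axial, cyano axial): E = 0.71 kcal/mol.
Chair II (ethynyl equatorial, cyano equatorial): E = 0.00 kcal/mol.
Chair II is the more stable (lower-energy) conformer, and in that chair the ethynyl group is equatorial.

equatorial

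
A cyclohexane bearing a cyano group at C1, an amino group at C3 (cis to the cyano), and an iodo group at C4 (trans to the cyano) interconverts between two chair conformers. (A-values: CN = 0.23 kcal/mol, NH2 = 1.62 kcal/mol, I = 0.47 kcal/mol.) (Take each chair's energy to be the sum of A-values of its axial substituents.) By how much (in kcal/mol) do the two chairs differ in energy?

Chair I (cyano axial, amino axial, iodo axial): E = 2.32 kcal/mol.
Chair II (cyano equatorial, amino equatorial, iodo equatorial): E = 0.00 kcal/mol.
ΔE = 2.32 − 0.00 = 2.32 kcal/mol; chair II is more stable.

2.32 kcal/mol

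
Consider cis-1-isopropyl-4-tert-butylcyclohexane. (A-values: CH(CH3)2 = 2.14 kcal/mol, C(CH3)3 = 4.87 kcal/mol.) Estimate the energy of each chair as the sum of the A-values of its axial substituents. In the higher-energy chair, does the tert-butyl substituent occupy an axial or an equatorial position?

C1 and C4 have opposite parity, so for the cis isomer the two substituents are one axial and one equatorial in each chair.
Chair I (isopropyl axial, tert-butyl equatorial): E = 2.14 kcal/mol.
Chair II (isopropyl equatorial, tert-butyl axial): E = 4.87 kcal/mol.
Chair II is the less stable (higher-energy) conformer, and in that chair the tert-butyl group is axial.

axial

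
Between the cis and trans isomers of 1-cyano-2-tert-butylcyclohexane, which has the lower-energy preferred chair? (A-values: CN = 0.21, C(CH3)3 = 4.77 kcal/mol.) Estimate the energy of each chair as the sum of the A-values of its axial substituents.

trans

At 1,2 positions (parity opposite): cis → (a,e or e,a); trans → (e,e or a,a).
Best chair for cis: E = 0.21 kcal/mol; best chair for trans: E = 0.00 kcal/mol.
The trans isomer is lower by 0.21 kcal/mol.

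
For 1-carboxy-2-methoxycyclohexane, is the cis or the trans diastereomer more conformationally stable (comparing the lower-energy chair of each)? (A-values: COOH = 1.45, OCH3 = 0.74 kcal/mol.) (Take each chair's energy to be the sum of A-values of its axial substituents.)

At 1,2 positions (parity opposite): cis → (a,e or e,a); trans → (e,e or a,a).
Best chair for cis: E = 0.74 kcal/mol; best chair for trans: E = 0.00 kcal/mol.
The trans isomer is lower by 0.74 kcal/mol.

trans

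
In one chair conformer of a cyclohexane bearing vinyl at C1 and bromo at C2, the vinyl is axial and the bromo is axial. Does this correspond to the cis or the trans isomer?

C1 and C2 have opposite parity, so their axial bonds point in opposite directions.
With opposite-parity carbons, two substituents on the same face are one axial and one equatorial; opposite faces give both axial or both equatorial.
Here the groups are axial/axial → opposite face → trans.

trans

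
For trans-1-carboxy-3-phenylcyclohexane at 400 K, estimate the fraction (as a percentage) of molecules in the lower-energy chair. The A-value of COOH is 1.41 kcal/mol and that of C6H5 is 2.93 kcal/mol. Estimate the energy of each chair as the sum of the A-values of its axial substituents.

C1 and C3 have the same parity, so for the trans isomer the two substituents are one axial and one equatorial in each chair.
Chair I (carboxyl axial, phenyl equatorial): E = 1.41 kcal/mol; chair II (carboxyl equatorial, phenyl axial): E = 2.93 kcal/mol.
ΔG = 1.52 kcal/mol between the two chairs.
K = exp(ΔG/RT) with R = 1.987×10⁻³ kcal mol⁻¹ K⁻¹ and T = 400 K gives K ≈ 6.77.
Fraction in the lower-energy chair = K/(K+1) = 87.1%.

87.1%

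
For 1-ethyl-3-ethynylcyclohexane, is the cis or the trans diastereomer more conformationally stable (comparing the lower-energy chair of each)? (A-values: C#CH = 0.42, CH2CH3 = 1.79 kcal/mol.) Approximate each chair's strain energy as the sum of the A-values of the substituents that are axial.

cis

At 1,3 positions (parity same): cis → (e,e or a,a); trans → (a,e or e,a).
Best chair for cis: E = 0.00 kcal/mol; best chair for trans: E = 0.42 kcal/mol.
The cis isomer is lower by 0.42 kcal/mol.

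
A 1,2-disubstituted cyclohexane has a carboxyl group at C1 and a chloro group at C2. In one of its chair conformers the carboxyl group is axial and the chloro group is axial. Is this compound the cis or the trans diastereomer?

C1 and C2 have opposite parity, so their axial bonds point in opposite directions.
With opposite-parity carbons, two substituents on the same face are one axial and one equatorial; opposite faces give both axial or both equatorial.
Here the groups are axial/axial → opposite face → trans.

trans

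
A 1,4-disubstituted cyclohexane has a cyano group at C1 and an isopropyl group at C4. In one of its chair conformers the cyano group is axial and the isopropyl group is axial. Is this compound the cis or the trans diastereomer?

trans

C1 and C4 have opposite parity, so their axial bonds point in opposite directions.
With opposite-parity carbons, two substituents on the same face are one axial and one equatorial; opposite faces give both axial or both equatorial.
Here the groups are axial/axial → opposite face → trans.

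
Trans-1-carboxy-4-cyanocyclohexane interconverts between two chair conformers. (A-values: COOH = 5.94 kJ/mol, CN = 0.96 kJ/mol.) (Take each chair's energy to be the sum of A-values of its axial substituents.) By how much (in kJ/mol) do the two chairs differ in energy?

6.90 kJ/mol

C1 and C4 have opposite parity, so for the trans isomer the two substituents are e,e in one chair and a,a in the other.
Chair I (carboxyl axial, cyano axial): E = 6.90 kJ/mol.
Chair II (carboxyl equatorial, cyano equatorial): E = 0.00 kJ/mol.
ΔE = 6.90 − 0.00 = 6.90 kJ/mol; chair II is more stable.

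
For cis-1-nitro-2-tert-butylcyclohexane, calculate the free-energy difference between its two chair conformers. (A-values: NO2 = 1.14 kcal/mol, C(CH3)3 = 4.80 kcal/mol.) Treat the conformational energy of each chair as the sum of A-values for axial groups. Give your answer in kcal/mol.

3.66 kcal/mol

C1 and C2 have opposite parity, so for the cis isomer the two substituents are one axial and one equatorial in each chair.
Chair I (nitro axial, tert-butyl equatorial): E = 1.14 kcal/mol.
Chair II (nitro equatorial, tert-butyl axial): E = 4.80 kcal/mol.
ΔE = 4.80 − 1.14 = 3.66 kcal/mol; chair I is more stable.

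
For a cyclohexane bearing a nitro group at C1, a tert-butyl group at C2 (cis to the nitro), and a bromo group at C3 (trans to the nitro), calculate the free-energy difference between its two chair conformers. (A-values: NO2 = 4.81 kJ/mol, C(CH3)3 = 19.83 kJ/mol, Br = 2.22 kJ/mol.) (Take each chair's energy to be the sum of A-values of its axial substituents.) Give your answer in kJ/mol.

17.24 kJ/mol

Chair I (nitro axial, tert-butyl equatorial, bromo equatorial): E = 4.81 kJ/mol.
Chair II (nitro equatorial, tert-butyl axial, bromo axial): E = 22.05 kJ/mol.
ΔE = 22.05 − 4.81 = 17.24 kJ/mol; chair I is more stable.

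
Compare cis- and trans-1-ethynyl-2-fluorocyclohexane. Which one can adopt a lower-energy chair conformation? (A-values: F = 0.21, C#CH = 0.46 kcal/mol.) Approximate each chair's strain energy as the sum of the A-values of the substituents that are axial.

trans

At 1,2 positions (parity opposite): cis → (a,e or e,a); trans → (e,e or a,a).
Best chair for cis: E = 0.21 kcal/mol; best chair for trans: E = 0.00 kcal/mol.
The trans isomer is lower by 0.21 kcal/mol.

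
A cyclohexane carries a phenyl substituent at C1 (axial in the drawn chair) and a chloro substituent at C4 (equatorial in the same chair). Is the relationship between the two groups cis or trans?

C1 and C4 have opposite parity, so their axial bonds point in opposite directions.
With opposite-parity carbons, two substituents on the same face are one axial and one equatorial; opposite faces give both axial or both equatorial.
Here the groups are axial/equatorial → same face → cis.

cis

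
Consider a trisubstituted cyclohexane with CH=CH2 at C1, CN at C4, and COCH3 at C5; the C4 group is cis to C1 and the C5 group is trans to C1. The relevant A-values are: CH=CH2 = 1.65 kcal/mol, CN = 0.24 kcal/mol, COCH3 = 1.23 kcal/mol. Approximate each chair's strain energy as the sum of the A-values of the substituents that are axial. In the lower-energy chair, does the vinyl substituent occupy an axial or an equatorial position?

equatorial

Chair I (vinyl axial, cyano equatorial, acetyl equatorial): E = 1.65 kcal/mol.
Chair II (vinyl equatorial, cyano axial, acetyl axial): E = 1.47 kcal/mol.
Chair II is the more stable (lower-energy) conformer, and in that chair the vinyl group is equatorial.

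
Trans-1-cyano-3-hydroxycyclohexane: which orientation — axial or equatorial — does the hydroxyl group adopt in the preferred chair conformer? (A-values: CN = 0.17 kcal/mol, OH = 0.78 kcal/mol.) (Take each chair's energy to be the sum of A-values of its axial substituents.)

C1 and C3 have the same parity, so for the trans isomer the two substituents are one axial and one equatorial in each chair.
Chair I (cyano axial, hydroxyl equatorial): E = 0.17 kcal/mol.
Chair II (cyano equatorial, hydroxyl axial): E = 0.78 kcal/mol.
Chair I is the more stable (lower-energy) conformer, and in that chair the hydroxyl group is equatorial.

equatorial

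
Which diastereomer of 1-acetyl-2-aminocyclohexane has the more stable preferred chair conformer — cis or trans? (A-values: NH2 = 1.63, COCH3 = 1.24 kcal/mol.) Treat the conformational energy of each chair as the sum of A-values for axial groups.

At 1,2 positions (parity opposite): cis → (a,e or e,a); trans → (e,e or a,a).
Best chair for cis: E = 1.24 kcal/mol; best chair for trans: E = 0.00 kcal/mol.
The trans isomer is lower by 1.24 kcal/mol.

trans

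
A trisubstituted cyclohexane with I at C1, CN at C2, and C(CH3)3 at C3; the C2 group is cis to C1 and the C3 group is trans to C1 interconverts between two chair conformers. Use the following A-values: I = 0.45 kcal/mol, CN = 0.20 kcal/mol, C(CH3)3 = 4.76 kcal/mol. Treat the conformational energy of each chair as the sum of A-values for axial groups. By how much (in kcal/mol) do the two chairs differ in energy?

Chair I (iodo axial, cyano equatorial, tert-butyl equatorial): E = 0.45 kcal/mol.
Chair II (iodo equatorial, cyano axial, tert-butyl axial): E = 4.96 kcal/mol.
ΔE = 4.96 − 0.45 = 4.51 kcal/mol; chair I is more stable.

4.51 kcal/mol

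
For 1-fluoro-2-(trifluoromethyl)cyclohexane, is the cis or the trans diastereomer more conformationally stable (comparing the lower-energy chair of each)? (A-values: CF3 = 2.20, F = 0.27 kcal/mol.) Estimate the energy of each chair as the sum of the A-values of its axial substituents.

trans

At 1,2 positions (parity opposite): cis → (a,e or e,a); trans → (e,e or a,a).
Best chair for cis: E = 0.27 kcal/mol; best chair for trans: E = 0.00 kcal/mol.
The trans isomer is lower by 0.27 kcal/mol.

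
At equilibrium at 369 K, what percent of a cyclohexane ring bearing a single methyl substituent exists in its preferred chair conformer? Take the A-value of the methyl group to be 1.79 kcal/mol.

One chair has the methyl group axial (E = 1.79 kcal/mol) and the other has it equatorial (E = 0).
ΔG = 1.79 kcal/mol between the two chairs.
K = exp(ΔG/RT) with R = 1.987×10⁻³ kcal mol⁻¹ K⁻¹ and T = 369 K gives K ≈ 11.5.
Fraction in the lower-energy chair = K/(K+1) = 92.0%.

92.0%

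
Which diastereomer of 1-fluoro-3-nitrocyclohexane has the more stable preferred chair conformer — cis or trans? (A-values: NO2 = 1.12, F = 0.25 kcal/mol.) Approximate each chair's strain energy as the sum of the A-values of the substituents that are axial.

At 1,3 positions (parity same): cis → (e,e or a,a); trans → (a,e or e,a).
Best chair for cis: E = 0.00 kcal/mol; best chair for trans: E = 0.25 kcal/mol.
The cis isomer is lower by 0.25 kcal/mol.

cis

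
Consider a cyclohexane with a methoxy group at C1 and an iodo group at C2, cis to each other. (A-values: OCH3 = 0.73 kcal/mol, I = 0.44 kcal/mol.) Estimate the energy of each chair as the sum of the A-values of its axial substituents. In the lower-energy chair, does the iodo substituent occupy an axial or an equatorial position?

C1 and C2 have opposite parity, so for the cis isomer the two substituents are one axial and one equatorial in each chair.
Chair I (methoxy axial, iodo equatorial): E = 0.73 kcal/mol.
Chair II (methoxy equatorial, iodo axial): E = 0.44 kcal/mol.
Chair II is the more stable (lower-energy) conformer, and in that chair the iodo group is axial.

axial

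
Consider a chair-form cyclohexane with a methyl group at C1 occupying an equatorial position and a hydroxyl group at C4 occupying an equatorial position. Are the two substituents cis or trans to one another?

trans

C1 and C4 have opposite parity, so their axial bonds point in opposite directions.
With opposite-parity carbons, two substituents on the same face are one axial and one equatorial; opposite faces give both axial or both equatorial.
Here the groups are equatorial/equatorial → opposite face → trans.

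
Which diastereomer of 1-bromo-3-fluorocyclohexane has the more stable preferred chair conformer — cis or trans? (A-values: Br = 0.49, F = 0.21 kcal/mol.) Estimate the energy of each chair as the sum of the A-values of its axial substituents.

At 1,3 positions (parity same): cis → (e,e or a,a); trans → (a,e or e,a).
Best chair for cis: E = 0.00 kcal/mol; best chair for trans: E = 0.21 kcal/mol.
The cis isomer is lower by 0.21 kcal/mol.

cis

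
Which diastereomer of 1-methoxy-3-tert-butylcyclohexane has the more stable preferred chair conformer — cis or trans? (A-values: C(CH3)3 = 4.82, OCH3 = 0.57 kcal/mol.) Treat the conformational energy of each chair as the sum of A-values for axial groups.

At 1,3 positions (parity same): cis → (e,e or a,a); trans → (a,e or e,a).
Best chair for cis: E = 0.00 kcal/mol; best chair for trans: E = 0.57 kcal/mol.
The cis isomer is lower by 0.57 kcal/mol.

cis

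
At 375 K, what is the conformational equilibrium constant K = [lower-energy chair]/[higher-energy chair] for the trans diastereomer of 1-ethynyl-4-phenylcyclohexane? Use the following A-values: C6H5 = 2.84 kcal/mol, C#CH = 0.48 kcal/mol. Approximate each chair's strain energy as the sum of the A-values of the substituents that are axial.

K ≈ 86.1

C1 and C4 have opposite parity, so for the trans isomer the two substituents are e,e in one chair and a,a in the other.
Chair I (phenyl axial, ethynyl axial): E = 3.32 kcal/mol; chair II (phenyl equatorial, ethynyl equatorial): E = 0.00 kcal/mol.
ΔG = 3.32 kcal/mol between the two chairs.
K = exp(ΔG/RT) with R = 1.987×10⁻³ kcal mol⁻¹ K⁻¹ and T = 375 K gives K ≈ 86.1.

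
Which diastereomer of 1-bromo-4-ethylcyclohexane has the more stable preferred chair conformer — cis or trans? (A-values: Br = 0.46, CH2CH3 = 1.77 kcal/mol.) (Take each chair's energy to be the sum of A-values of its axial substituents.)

At 1,4 positions (parity opposite): cis → (a,e or e,a); trans → (e,e or a,a).
Best chair for cis: E = 0.46 kcal/mol; best chair for trans: E = 0.00 kcal/mol.
The trans isomer is lower by 0.46 kcal/mol.

trans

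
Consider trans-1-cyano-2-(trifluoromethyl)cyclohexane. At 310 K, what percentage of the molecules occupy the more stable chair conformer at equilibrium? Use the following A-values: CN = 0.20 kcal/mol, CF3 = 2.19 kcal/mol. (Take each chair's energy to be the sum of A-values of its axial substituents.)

C1 and C2 have opposite parity, so for the trans isomer the two substituents are e,e in one chair and a,a in the other.
Chair I (cyano axial, trifluoromethyl axial): E = 2.39 kcal/mol; chair II (cyano equatorial, trifluoromethyl equatorial): E = 0.00 kcal/mol.
ΔG = 2.39 kcal/mol between the two chairs.
K = exp(ΔG/RT) with R = 1.987×10⁻³ kcal mol⁻¹ K⁻¹ and T = 310 K gives K ≈ 48.4.
Fraction in the lower-energy chair = K/(K+1) = 98.0%.

98.0%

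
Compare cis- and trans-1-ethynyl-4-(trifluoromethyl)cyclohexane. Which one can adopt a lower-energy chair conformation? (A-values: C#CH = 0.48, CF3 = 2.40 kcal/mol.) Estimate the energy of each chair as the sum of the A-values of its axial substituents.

trans

At 1,4 positions (parity opposite): cis → (a,e or e,a); trans → (e,e or a,a).
Best chair for cis: E = 0.48 kcal/mol; best chair for trans: E = 0.00 kcal/mol.
The trans isomer is lower by 0.48 kcal/mol.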